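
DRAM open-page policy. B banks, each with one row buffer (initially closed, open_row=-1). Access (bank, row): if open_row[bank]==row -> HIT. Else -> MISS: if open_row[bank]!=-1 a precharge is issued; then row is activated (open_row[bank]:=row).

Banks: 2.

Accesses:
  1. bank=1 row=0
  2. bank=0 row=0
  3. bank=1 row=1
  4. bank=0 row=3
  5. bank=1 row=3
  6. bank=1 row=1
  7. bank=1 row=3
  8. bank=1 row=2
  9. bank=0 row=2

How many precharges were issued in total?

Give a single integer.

Answer: 7

Derivation:
Acc 1: bank1 row0 -> MISS (open row0); precharges=0
Acc 2: bank0 row0 -> MISS (open row0); precharges=0
Acc 3: bank1 row1 -> MISS (open row1); precharges=1
Acc 4: bank0 row3 -> MISS (open row3); precharges=2
Acc 5: bank1 row3 -> MISS (open row3); precharges=3
Acc 6: bank1 row1 -> MISS (open row1); precharges=4
Acc 7: bank1 row3 -> MISS (open row3); precharges=5
Acc 8: bank1 row2 -> MISS (open row2); precharges=6
Acc 9: bank0 row2 -> MISS (open row2); precharges=7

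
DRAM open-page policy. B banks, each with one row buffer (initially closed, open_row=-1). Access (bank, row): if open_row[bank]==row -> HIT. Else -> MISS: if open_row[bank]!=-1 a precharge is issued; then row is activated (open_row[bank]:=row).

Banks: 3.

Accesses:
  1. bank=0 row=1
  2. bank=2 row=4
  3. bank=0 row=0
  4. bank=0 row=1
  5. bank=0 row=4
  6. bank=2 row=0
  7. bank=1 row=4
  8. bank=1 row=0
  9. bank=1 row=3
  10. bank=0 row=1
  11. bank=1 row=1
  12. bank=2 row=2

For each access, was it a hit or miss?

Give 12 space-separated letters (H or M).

Answer: M M M M M M M M M M M M

Derivation:
Acc 1: bank0 row1 -> MISS (open row1); precharges=0
Acc 2: bank2 row4 -> MISS (open row4); precharges=0
Acc 3: bank0 row0 -> MISS (open row0); precharges=1
Acc 4: bank0 row1 -> MISS (open row1); precharges=2
Acc 5: bank0 row4 -> MISS (open row4); precharges=3
Acc 6: bank2 row0 -> MISS (open row0); precharges=4
Acc 7: bank1 row4 -> MISS (open row4); precharges=4
Acc 8: bank1 row0 -> MISS (open row0); precharges=5
Acc 9: bank1 row3 -> MISS (open row3); precharges=6
Acc 10: bank0 row1 -> MISS (open row1); precharges=7
Acc 11: bank1 row1 -> MISS (open row1); precharges=8
Acc 12: bank2 row2 -> MISS (open row2); precharges=9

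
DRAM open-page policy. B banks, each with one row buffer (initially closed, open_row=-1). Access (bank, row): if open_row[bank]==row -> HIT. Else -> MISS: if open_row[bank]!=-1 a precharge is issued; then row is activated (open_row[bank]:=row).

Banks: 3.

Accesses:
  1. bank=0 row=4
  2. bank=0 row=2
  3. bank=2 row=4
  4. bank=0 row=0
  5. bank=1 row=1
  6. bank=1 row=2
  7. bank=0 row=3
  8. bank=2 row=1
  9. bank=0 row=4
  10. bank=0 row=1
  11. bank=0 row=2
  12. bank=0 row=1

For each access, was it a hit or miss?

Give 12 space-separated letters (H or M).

Acc 1: bank0 row4 -> MISS (open row4); precharges=0
Acc 2: bank0 row2 -> MISS (open row2); precharges=1
Acc 3: bank2 row4 -> MISS (open row4); precharges=1
Acc 4: bank0 row0 -> MISS (open row0); precharges=2
Acc 5: bank1 row1 -> MISS (open row1); precharges=2
Acc 6: bank1 row2 -> MISS (open row2); precharges=3
Acc 7: bank0 row3 -> MISS (open row3); precharges=4
Acc 8: bank2 row1 -> MISS (open row1); precharges=5
Acc 9: bank0 row4 -> MISS (open row4); precharges=6
Acc 10: bank0 row1 -> MISS (open row1); precharges=7
Acc 11: bank0 row2 -> MISS (open row2); precharges=8
Acc 12: bank0 row1 -> MISS (open row1); precharges=9

Answer: M M M M M M M M M M M M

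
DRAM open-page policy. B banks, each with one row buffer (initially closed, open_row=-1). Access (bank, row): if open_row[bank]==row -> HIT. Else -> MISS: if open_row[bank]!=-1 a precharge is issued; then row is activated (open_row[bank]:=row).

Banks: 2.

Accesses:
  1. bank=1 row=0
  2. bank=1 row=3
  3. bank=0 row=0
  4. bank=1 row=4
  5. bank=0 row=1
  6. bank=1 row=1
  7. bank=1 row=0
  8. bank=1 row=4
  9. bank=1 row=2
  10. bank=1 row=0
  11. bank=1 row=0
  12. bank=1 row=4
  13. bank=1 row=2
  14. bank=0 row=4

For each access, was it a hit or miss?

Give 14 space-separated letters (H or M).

Acc 1: bank1 row0 -> MISS (open row0); precharges=0
Acc 2: bank1 row3 -> MISS (open row3); precharges=1
Acc 3: bank0 row0 -> MISS (open row0); precharges=1
Acc 4: bank1 row4 -> MISS (open row4); precharges=2
Acc 5: bank0 row1 -> MISS (open row1); precharges=3
Acc 6: bank1 row1 -> MISS (open row1); precharges=4
Acc 7: bank1 row0 -> MISS (open row0); precharges=5
Acc 8: bank1 row4 -> MISS (open row4); precharges=6
Acc 9: bank1 row2 -> MISS (open row2); precharges=7
Acc 10: bank1 row0 -> MISS (open row0); precharges=8
Acc 11: bank1 row0 -> HIT
Acc 12: bank1 row4 -> MISS (open row4); precharges=9
Acc 13: bank1 row2 -> MISS (open row2); precharges=10
Acc 14: bank0 row4 -> MISS (open row4); precharges=11

Answer: M M M M M M M M M M H M M M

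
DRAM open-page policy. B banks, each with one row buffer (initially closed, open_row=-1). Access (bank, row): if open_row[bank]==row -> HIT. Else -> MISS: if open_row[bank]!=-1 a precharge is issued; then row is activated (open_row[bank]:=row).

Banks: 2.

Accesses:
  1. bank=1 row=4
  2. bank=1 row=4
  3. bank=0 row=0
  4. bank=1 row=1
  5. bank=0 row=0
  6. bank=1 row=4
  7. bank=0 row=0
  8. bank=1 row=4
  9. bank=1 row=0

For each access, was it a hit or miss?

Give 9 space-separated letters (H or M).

Acc 1: bank1 row4 -> MISS (open row4); precharges=0
Acc 2: bank1 row4 -> HIT
Acc 3: bank0 row0 -> MISS (open row0); precharges=0
Acc 4: bank1 row1 -> MISS (open row1); precharges=1
Acc 5: bank0 row0 -> HIT
Acc 6: bank1 row4 -> MISS (open row4); precharges=2
Acc 7: bank0 row0 -> HIT
Acc 8: bank1 row4 -> HIT
Acc 9: bank1 row0 -> MISS (open row0); precharges=3

Answer: M H M M H M H H M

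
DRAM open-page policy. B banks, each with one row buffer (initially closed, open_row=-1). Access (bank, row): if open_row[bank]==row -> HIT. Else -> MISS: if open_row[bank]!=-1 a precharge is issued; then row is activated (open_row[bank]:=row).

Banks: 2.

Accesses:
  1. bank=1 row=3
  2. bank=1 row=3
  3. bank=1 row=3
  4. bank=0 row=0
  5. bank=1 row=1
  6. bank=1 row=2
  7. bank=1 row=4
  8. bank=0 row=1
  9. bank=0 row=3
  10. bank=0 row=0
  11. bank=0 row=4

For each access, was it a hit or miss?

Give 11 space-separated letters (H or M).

Acc 1: bank1 row3 -> MISS (open row3); precharges=0
Acc 2: bank1 row3 -> HIT
Acc 3: bank1 row3 -> HIT
Acc 4: bank0 row0 -> MISS (open row0); precharges=0
Acc 5: bank1 row1 -> MISS (open row1); precharges=1
Acc 6: bank1 row2 -> MISS (open row2); precharges=2
Acc 7: bank1 row4 -> MISS (open row4); precharges=3
Acc 8: bank0 row1 -> MISS (open row1); precharges=4
Acc 9: bank0 row3 -> MISS (open row3); precharges=5
Acc 10: bank0 row0 -> MISS (open row0); precharges=6
Acc 11: bank0 row4 -> MISS (open row4); precharges=7

Answer: M H H M M M M M M M M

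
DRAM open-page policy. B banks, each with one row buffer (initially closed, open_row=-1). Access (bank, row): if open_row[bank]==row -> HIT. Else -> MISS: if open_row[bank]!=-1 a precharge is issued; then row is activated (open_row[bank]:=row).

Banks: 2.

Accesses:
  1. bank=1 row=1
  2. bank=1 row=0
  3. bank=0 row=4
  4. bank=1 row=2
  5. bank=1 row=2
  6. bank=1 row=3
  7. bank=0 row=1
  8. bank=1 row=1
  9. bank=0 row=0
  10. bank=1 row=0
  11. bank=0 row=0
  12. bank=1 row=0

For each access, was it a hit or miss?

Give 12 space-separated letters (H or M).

Answer: M M M M H M M M M M H H

Derivation:
Acc 1: bank1 row1 -> MISS (open row1); precharges=0
Acc 2: bank1 row0 -> MISS (open row0); precharges=1
Acc 3: bank0 row4 -> MISS (open row4); precharges=1
Acc 4: bank1 row2 -> MISS (open row2); precharges=2
Acc 5: bank1 row2 -> HIT
Acc 6: bank1 row3 -> MISS (open row3); precharges=3
Acc 7: bank0 row1 -> MISS (open row1); precharges=4
Acc 8: bank1 row1 -> MISS (open row1); precharges=5
Acc 9: bank0 row0 -> MISS (open row0); precharges=6
Acc 10: bank1 row0 -> MISS (open row0); precharges=7
Acc 11: bank0 row0 -> HIT
Acc 12: bank1 row0 -> HIT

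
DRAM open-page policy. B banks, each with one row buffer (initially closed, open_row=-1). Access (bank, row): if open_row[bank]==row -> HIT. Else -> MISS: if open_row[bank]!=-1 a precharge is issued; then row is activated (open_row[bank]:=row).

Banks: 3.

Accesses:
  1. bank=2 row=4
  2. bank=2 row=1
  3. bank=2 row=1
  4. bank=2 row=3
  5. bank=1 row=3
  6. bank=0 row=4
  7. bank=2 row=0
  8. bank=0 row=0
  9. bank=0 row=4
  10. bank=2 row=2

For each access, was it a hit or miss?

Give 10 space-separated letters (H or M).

Acc 1: bank2 row4 -> MISS (open row4); precharges=0
Acc 2: bank2 row1 -> MISS (open row1); precharges=1
Acc 3: bank2 row1 -> HIT
Acc 4: bank2 row3 -> MISS (open row3); precharges=2
Acc 5: bank1 row3 -> MISS (open row3); precharges=2
Acc 6: bank0 row4 -> MISS (open row4); precharges=2
Acc 7: bank2 row0 -> MISS (open row0); precharges=3
Acc 8: bank0 row0 -> MISS (open row0); precharges=4
Acc 9: bank0 row4 -> MISS (open row4); precharges=5
Acc 10: bank2 row2 -> MISS (open row2); precharges=6

Answer: M M H M M M M M M M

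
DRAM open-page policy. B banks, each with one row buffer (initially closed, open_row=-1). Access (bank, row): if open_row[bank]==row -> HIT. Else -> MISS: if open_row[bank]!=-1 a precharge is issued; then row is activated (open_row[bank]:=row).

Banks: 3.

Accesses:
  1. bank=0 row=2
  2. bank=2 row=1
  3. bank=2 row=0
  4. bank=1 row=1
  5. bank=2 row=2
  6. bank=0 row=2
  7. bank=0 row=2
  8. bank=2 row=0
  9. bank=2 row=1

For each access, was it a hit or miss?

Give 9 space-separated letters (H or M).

Acc 1: bank0 row2 -> MISS (open row2); precharges=0
Acc 2: bank2 row1 -> MISS (open row1); precharges=0
Acc 3: bank2 row0 -> MISS (open row0); precharges=1
Acc 4: bank1 row1 -> MISS (open row1); precharges=1
Acc 5: bank2 row2 -> MISS (open row2); precharges=2
Acc 6: bank0 row2 -> HIT
Acc 7: bank0 row2 -> HIT
Acc 8: bank2 row0 -> MISS (open row0); precharges=3
Acc 9: bank2 row1 -> MISS (open row1); precharges=4

Answer: M M M M M H H M M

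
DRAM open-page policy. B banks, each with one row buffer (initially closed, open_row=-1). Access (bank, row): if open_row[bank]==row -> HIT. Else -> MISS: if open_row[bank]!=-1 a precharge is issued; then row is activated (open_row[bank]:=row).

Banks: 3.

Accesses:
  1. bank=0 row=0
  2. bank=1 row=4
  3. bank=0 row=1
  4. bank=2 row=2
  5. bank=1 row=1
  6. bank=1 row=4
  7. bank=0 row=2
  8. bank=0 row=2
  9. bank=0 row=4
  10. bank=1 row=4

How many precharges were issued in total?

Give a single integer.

Acc 1: bank0 row0 -> MISS (open row0); precharges=0
Acc 2: bank1 row4 -> MISS (open row4); precharges=0
Acc 3: bank0 row1 -> MISS (open row1); precharges=1
Acc 4: bank2 row2 -> MISS (open row2); precharges=1
Acc 5: bank1 row1 -> MISS (open row1); precharges=2
Acc 6: bank1 row4 -> MISS (open row4); precharges=3
Acc 7: bank0 row2 -> MISS (open row2); precharges=4
Acc 8: bank0 row2 -> HIT
Acc 9: bank0 row4 -> MISS (open row4); precharges=5
Acc 10: bank1 row4 -> HIT

Answer: 5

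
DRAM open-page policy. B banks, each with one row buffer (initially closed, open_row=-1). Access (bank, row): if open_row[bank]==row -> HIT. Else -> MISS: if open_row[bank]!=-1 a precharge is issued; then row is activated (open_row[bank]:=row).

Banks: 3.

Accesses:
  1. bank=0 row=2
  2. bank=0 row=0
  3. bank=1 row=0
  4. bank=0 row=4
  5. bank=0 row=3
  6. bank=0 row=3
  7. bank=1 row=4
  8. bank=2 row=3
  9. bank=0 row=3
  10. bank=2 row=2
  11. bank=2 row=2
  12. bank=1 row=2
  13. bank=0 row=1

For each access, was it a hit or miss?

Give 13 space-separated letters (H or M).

Acc 1: bank0 row2 -> MISS (open row2); precharges=0
Acc 2: bank0 row0 -> MISS (open row0); precharges=1
Acc 3: bank1 row0 -> MISS (open row0); precharges=1
Acc 4: bank0 row4 -> MISS (open row4); precharges=2
Acc 5: bank0 row3 -> MISS (open row3); precharges=3
Acc 6: bank0 row3 -> HIT
Acc 7: bank1 row4 -> MISS (open row4); precharges=4
Acc 8: bank2 row3 -> MISS (open row3); precharges=4
Acc 9: bank0 row3 -> HIT
Acc 10: bank2 row2 -> MISS (open row2); precharges=5
Acc 11: bank2 row2 -> HIT
Acc 12: bank1 row2 -> MISS (open row2); precharges=6
Acc 13: bank0 row1 -> MISS (open row1); precharges=7

Answer: M M M M M H M M H M H M M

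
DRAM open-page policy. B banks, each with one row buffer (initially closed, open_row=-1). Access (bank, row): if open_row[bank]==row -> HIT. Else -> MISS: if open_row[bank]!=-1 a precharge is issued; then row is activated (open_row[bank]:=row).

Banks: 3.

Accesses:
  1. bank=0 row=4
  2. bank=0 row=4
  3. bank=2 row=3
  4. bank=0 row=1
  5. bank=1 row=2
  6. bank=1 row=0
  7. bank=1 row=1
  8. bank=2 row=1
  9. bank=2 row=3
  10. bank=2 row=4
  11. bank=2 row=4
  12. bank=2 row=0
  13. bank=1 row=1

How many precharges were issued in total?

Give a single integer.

Answer: 7

Derivation:
Acc 1: bank0 row4 -> MISS (open row4); precharges=0
Acc 2: bank0 row4 -> HIT
Acc 3: bank2 row3 -> MISS (open row3); precharges=0
Acc 4: bank0 row1 -> MISS (open row1); precharges=1
Acc 5: bank1 row2 -> MISS (open row2); precharges=1
Acc 6: bank1 row0 -> MISS (open row0); precharges=2
Acc 7: bank1 row1 -> MISS (open row1); precharges=3
Acc 8: bank2 row1 -> MISS (open row1); precharges=4
Acc 9: bank2 row3 -> MISS (open row3); precharges=5
Acc 10: bank2 row4 -> MISS (open row4); precharges=6
Acc 11: bank2 row4 -> HIT
Acc 12: bank2 row0 -> MISS (open row0); precharges=7
Acc 13: bank1 row1 -> HIT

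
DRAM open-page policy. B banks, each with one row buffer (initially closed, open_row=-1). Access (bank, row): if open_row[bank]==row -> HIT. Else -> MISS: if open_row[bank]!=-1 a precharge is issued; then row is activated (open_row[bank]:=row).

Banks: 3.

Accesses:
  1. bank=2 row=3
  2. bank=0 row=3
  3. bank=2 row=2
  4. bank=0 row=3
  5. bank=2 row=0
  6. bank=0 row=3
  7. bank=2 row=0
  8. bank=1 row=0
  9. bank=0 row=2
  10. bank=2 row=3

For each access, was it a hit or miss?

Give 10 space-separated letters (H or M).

Acc 1: bank2 row3 -> MISS (open row3); precharges=0
Acc 2: bank0 row3 -> MISS (open row3); precharges=0
Acc 3: bank2 row2 -> MISS (open row2); precharges=1
Acc 4: bank0 row3 -> HIT
Acc 5: bank2 row0 -> MISS (open row0); precharges=2
Acc 6: bank0 row3 -> HIT
Acc 7: bank2 row0 -> HIT
Acc 8: bank1 row0 -> MISS (open row0); precharges=2
Acc 9: bank0 row2 -> MISS (open row2); precharges=3
Acc 10: bank2 row3 -> MISS (open row3); precharges=4

Answer: M M M H M H H M M M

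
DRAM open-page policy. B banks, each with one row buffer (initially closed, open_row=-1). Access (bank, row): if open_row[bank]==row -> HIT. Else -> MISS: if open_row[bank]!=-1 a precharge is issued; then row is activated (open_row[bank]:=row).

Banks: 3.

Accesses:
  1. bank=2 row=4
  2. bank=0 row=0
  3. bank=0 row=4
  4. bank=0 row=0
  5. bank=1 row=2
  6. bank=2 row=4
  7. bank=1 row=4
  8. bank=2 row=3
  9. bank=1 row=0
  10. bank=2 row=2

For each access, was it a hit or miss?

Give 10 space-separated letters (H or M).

Answer: M M M M M H M M M M

Derivation:
Acc 1: bank2 row4 -> MISS (open row4); precharges=0
Acc 2: bank0 row0 -> MISS (open row0); precharges=0
Acc 3: bank0 row4 -> MISS (open row4); precharges=1
Acc 4: bank0 row0 -> MISS (open row0); precharges=2
Acc 5: bank1 row2 -> MISS (open row2); precharges=2
Acc 6: bank2 row4 -> HIT
Acc 7: bank1 row4 -> MISS (open row4); precharges=3
Acc 8: bank2 row3 -> MISS (open row3); precharges=4
Acc 9: bank1 row0 -> MISS (open row0); precharges=5
Acc 10: bank2 row2 -> MISS (open row2); precharges=6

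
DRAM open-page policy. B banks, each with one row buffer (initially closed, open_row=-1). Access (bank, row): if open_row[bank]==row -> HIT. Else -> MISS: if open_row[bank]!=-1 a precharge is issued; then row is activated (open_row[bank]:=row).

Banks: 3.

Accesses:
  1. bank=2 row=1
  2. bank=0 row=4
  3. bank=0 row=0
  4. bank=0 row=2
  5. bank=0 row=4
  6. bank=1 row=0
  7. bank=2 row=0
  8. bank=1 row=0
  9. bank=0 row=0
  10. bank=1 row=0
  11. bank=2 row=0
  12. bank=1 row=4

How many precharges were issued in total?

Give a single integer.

Acc 1: bank2 row1 -> MISS (open row1); precharges=0
Acc 2: bank0 row4 -> MISS (open row4); precharges=0
Acc 3: bank0 row0 -> MISS (open row0); precharges=1
Acc 4: bank0 row2 -> MISS (open row2); precharges=2
Acc 5: bank0 row4 -> MISS (open row4); precharges=3
Acc 6: bank1 row0 -> MISS (open row0); precharges=3
Acc 7: bank2 row0 -> MISS (open row0); precharges=4
Acc 8: bank1 row0 -> HIT
Acc 9: bank0 row0 -> MISS (open row0); precharges=5
Acc 10: bank1 row0 -> HIT
Acc 11: bank2 row0 -> HIT
Acc 12: bank1 row4 -> MISS (open row4); precharges=6

Answer: 6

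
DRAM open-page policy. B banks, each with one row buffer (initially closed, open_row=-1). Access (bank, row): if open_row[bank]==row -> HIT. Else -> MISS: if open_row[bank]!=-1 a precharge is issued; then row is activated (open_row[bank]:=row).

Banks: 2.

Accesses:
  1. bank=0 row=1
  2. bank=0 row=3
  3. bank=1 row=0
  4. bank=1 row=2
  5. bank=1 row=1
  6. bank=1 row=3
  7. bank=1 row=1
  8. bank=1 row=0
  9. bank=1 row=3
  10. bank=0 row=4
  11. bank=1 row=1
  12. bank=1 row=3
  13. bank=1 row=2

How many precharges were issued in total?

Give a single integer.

Acc 1: bank0 row1 -> MISS (open row1); precharges=0
Acc 2: bank0 row3 -> MISS (open row3); precharges=1
Acc 3: bank1 row0 -> MISS (open row0); precharges=1
Acc 4: bank1 row2 -> MISS (open row2); precharges=2
Acc 5: bank1 row1 -> MISS (open row1); precharges=3
Acc 6: bank1 row3 -> MISS (open row3); precharges=4
Acc 7: bank1 row1 -> MISS (open row1); precharges=5
Acc 8: bank1 row0 -> MISS (open row0); precharges=6
Acc 9: bank1 row3 -> MISS (open row3); precharges=7
Acc 10: bank0 row4 -> MISS (open row4); precharges=8
Acc 11: bank1 row1 -> MISS (open row1); precharges=9
Acc 12: bank1 row3 -> MISS (open row3); precharges=10
Acc 13: bank1 row2 -> MISS (open row2); precharges=11

Answer: 11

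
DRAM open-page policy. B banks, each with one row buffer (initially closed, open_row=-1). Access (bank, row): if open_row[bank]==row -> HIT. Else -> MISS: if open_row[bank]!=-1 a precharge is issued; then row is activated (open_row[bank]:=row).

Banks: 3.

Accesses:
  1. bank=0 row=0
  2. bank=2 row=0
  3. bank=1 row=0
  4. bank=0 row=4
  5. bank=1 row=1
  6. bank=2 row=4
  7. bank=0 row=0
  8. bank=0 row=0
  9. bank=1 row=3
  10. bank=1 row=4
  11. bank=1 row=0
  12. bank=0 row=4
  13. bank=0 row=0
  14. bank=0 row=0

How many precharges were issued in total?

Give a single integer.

Acc 1: bank0 row0 -> MISS (open row0); precharges=0
Acc 2: bank2 row0 -> MISS (open row0); precharges=0
Acc 3: bank1 row0 -> MISS (open row0); precharges=0
Acc 4: bank0 row4 -> MISS (open row4); precharges=1
Acc 5: bank1 row1 -> MISS (open row1); precharges=2
Acc 6: bank2 row4 -> MISS (open row4); precharges=3
Acc 7: bank0 row0 -> MISS (open row0); precharges=4
Acc 8: bank0 row0 -> HIT
Acc 9: bank1 row3 -> MISS (open row3); precharges=5
Acc 10: bank1 row4 -> MISS (open row4); precharges=6
Acc 11: bank1 row0 -> MISS (open row0); precharges=7
Acc 12: bank0 row4 -> MISS (open row4); precharges=8
Acc 13: bank0 row0 -> MISS (open row0); precharges=9
Acc 14: bank0 row0 -> HIT

Answer: 9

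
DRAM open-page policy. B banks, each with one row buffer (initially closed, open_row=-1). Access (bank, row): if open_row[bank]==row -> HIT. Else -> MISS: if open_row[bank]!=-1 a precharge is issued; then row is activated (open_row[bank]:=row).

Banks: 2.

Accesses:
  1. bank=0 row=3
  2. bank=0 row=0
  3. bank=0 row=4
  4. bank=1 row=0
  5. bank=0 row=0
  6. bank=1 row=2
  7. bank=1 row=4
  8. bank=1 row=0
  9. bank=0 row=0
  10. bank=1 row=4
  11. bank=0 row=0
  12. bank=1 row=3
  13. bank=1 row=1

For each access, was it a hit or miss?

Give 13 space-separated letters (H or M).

Answer: M M M M M M M M H M H M M

Derivation:
Acc 1: bank0 row3 -> MISS (open row3); precharges=0
Acc 2: bank0 row0 -> MISS (open row0); precharges=1
Acc 3: bank0 row4 -> MISS (open row4); precharges=2
Acc 4: bank1 row0 -> MISS (open row0); precharges=2
Acc 5: bank0 row0 -> MISS (open row0); precharges=3
Acc 6: bank1 row2 -> MISS (open row2); precharges=4
Acc 7: bank1 row4 -> MISS (open row4); precharges=5
Acc 8: bank1 row0 -> MISS (open row0); precharges=6
Acc 9: bank0 row0 -> HIT
Acc 10: bank1 row4 -> MISS (open row4); precharges=7
Acc 11: bank0 row0 -> HIT
Acc 12: bank1 row3 -> MISS (open row3); precharges=8
Acc 13: bank1 row1 -> MISS (open row1); precharges=9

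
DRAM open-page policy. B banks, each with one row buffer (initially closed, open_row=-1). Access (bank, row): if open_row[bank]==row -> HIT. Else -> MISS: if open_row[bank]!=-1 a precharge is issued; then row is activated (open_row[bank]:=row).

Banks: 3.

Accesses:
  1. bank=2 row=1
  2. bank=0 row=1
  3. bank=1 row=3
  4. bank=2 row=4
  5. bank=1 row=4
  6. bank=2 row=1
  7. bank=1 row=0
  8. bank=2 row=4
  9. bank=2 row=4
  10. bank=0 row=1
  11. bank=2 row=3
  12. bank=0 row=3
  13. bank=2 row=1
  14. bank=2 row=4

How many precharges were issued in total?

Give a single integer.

Acc 1: bank2 row1 -> MISS (open row1); precharges=0
Acc 2: bank0 row1 -> MISS (open row1); precharges=0
Acc 3: bank1 row3 -> MISS (open row3); precharges=0
Acc 4: bank2 row4 -> MISS (open row4); precharges=1
Acc 5: bank1 row4 -> MISS (open row4); precharges=2
Acc 6: bank2 row1 -> MISS (open row1); precharges=3
Acc 7: bank1 row0 -> MISS (open row0); precharges=4
Acc 8: bank2 row4 -> MISS (open row4); precharges=5
Acc 9: bank2 row4 -> HIT
Acc 10: bank0 row1 -> HIT
Acc 11: bank2 row3 -> MISS (open row3); precharges=6
Acc 12: bank0 row3 -> MISS (open row3); precharges=7
Acc 13: bank2 row1 -> MISS (open row1); precharges=8
Acc 14: bank2 row4 -> MISS (open row4); precharges=9

Answer: 9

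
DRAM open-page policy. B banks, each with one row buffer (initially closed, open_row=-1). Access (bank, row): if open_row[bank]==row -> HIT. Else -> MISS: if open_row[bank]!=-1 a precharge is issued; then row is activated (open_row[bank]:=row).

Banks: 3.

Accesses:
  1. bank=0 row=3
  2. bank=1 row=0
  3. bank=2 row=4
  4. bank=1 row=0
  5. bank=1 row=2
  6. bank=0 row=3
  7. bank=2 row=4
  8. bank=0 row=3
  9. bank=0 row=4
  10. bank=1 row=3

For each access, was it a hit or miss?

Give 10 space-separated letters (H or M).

Answer: M M M H M H H H M M

Derivation:
Acc 1: bank0 row3 -> MISS (open row3); precharges=0
Acc 2: bank1 row0 -> MISS (open row0); precharges=0
Acc 3: bank2 row4 -> MISS (open row4); precharges=0
Acc 4: bank1 row0 -> HIT
Acc 5: bank1 row2 -> MISS (open row2); precharges=1
Acc 6: bank0 row3 -> HIT
Acc 7: bank2 row4 -> HIT
Acc 8: bank0 row3 -> HIT
Acc 9: bank0 row4 -> MISS (open row4); precharges=2
Acc 10: bank1 row3 -> MISS (open row3); precharges=3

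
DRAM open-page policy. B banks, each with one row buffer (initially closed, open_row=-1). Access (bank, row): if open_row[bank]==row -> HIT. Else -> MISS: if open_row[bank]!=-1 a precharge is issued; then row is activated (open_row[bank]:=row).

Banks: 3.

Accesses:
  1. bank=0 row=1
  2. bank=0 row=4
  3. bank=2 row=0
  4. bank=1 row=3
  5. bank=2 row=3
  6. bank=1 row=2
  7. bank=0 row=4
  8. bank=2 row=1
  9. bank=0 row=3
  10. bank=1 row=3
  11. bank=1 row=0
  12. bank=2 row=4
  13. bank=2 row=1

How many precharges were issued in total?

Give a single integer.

Answer: 9

Derivation:
Acc 1: bank0 row1 -> MISS (open row1); precharges=0
Acc 2: bank0 row4 -> MISS (open row4); precharges=1
Acc 3: bank2 row0 -> MISS (open row0); precharges=1
Acc 4: bank1 row3 -> MISS (open row3); precharges=1
Acc 5: bank2 row3 -> MISS (open row3); precharges=2
Acc 6: bank1 row2 -> MISS (open row2); precharges=3
Acc 7: bank0 row4 -> HIT
Acc 8: bank2 row1 -> MISS (open row1); precharges=4
Acc 9: bank0 row3 -> MISS (open row3); precharges=5
Acc 10: bank1 row3 -> MISS (open row3); precharges=6
Acc 11: bank1 row0 -> MISS (open row0); precharges=7
Acc 12: bank2 row4 -> MISS (open row4); precharges=8
Acc 13: bank2 row1 -> MISS (open row1); precharges=9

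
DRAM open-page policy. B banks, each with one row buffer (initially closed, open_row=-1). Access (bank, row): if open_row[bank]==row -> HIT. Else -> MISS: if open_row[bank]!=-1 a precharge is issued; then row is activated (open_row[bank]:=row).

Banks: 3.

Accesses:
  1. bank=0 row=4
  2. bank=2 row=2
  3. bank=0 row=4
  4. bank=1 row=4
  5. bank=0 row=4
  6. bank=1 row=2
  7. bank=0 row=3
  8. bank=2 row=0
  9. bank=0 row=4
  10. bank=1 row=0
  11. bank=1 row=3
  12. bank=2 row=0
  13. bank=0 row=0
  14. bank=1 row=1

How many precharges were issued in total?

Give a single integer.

Answer: 8

Derivation:
Acc 1: bank0 row4 -> MISS (open row4); precharges=0
Acc 2: bank2 row2 -> MISS (open row2); precharges=0
Acc 3: bank0 row4 -> HIT
Acc 4: bank1 row4 -> MISS (open row4); precharges=0
Acc 5: bank0 row4 -> HIT
Acc 6: bank1 row2 -> MISS (open row2); precharges=1
Acc 7: bank0 row3 -> MISS (open row3); precharges=2
Acc 8: bank2 row0 -> MISS (open row0); precharges=3
Acc 9: bank0 row4 -> MISS (open row4); precharges=4
Acc 10: bank1 row0 -> MISS (open row0); precharges=5
Acc 11: bank1 row3 -> MISS (open row3); precharges=6
Acc 12: bank2 row0 -> HIT
Acc 13: bank0 row0 -> MISS (open row0); precharges=7
Acc 14: bank1 row1 -> MISS (open row1); precharges=8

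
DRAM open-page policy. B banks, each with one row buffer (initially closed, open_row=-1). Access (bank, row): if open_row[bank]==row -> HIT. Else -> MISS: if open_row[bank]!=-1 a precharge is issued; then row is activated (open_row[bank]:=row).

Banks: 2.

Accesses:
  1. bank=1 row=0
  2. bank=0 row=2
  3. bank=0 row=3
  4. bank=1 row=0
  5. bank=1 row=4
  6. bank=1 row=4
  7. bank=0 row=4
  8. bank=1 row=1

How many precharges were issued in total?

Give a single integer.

Acc 1: bank1 row0 -> MISS (open row0); precharges=0
Acc 2: bank0 row2 -> MISS (open row2); precharges=0
Acc 3: bank0 row3 -> MISS (open row3); precharges=1
Acc 4: bank1 row0 -> HIT
Acc 5: bank1 row4 -> MISS (open row4); precharges=2
Acc 6: bank1 row4 -> HIT
Acc 7: bank0 row4 -> MISS (open row4); precharges=3
Acc 8: bank1 row1 -> MISS (open row1); precharges=4

Answer: 4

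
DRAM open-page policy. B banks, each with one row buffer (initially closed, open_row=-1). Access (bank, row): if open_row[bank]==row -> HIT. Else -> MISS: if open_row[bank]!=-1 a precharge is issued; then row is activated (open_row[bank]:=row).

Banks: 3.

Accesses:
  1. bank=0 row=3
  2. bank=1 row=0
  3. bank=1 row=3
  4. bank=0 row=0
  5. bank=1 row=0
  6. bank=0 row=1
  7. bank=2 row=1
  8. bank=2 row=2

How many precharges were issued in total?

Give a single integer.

Acc 1: bank0 row3 -> MISS (open row3); precharges=0
Acc 2: bank1 row0 -> MISS (open row0); precharges=0
Acc 3: bank1 row3 -> MISS (open row3); precharges=1
Acc 4: bank0 row0 -> MISS (open row0); precharges=2
Acc 5: bank1 row0 -> MISS (open row0); precharges=3
Acc 6: bank0 row1 -> MISS (open row1); precharges=4
Acc 7: bank2 row1 -> MISS (open row1); precharges=4
Acc 8: bank2 row2 -> MISS (open row2); precharges=5

Answer: 5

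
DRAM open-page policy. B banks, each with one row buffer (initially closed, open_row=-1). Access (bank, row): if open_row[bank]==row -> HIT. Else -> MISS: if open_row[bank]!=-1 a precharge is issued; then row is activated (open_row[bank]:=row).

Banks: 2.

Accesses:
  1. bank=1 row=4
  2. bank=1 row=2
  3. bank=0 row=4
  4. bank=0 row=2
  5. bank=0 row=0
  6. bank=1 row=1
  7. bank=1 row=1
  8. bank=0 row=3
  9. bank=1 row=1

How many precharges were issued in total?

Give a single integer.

Answer: 5

Derivation:
Acc 1: bank1 row4 -> MISS (open row4); precharges=0
Acc 2: bank1 row2 -> MISS (open row2); precharges=1
Acc 3: bank0 row4 -> MISS (open row4); precharges=1
Acc 4: bank0 row2 -> MISS (open row2); precharges=2
Acc 5: bank0 row0 -> MISS (open row0); precharges=3
Acc 6: bank1 row1 -> MISS (open row1); precharges=4
Acc 7: bank1 row1 -> HIT
Acc 8: bank0 row3 -> MISS (open row3); precharges=5
Acc 9: bank1 row1 -> HIT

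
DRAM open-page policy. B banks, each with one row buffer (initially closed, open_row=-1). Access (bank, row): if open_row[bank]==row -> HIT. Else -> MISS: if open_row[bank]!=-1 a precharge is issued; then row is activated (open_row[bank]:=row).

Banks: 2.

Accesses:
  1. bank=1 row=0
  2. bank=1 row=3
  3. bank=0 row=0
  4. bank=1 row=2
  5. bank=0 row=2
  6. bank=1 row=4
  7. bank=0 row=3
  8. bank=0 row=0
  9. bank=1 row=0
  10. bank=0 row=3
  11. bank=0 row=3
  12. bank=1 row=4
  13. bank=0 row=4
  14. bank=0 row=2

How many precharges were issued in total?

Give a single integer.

Answer: 11

Derivation:
Acc 1: bank1 row0 -> MISS (open row0); precharges=0
Acc 2: bank1 row3 -> MISS (open row3); precharges=1
Acc 3: bank0 row0 -> MISS (open row0); precharges=1
Acc 4: bank1 row2 -> MISS (open row2); precharges=2
Acc 5: bank0 row2 -> MISS (open row2); precharges=3
Acc 6: bank1 row4 -> MISS (open row4); precharges=4
Acc 7: bank0 row3 -> MISS (open row3); precharges=5
Acc 8: bank0 row0 -> MISS (open row0); precharges=6
Acc 9: bank1 row0 -> MISS (open row0); precharges=7
Acc 10: bank0 row3 -> MISS (open row3); precharges=8
Acc 11: bank0 row3 -> HIT
Acc 12: bank1 row4 -> MISS (open row4); precharges=9
Acc 13: bank0 row4 -> MISS (open row4); precharges=10
Acc 14: bank0 row2 -> MISS (open row2); precharges=11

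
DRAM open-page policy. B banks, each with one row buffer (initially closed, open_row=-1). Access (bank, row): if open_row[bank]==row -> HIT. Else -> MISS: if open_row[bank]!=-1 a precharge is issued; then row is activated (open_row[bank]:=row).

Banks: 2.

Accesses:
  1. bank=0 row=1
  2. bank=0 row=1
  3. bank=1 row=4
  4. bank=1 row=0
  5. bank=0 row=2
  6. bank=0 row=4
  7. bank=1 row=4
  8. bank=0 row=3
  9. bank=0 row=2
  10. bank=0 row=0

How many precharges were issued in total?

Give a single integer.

Answer: 7

Derivation:
Acc 1: bank0 row1 -> MISS (open row1); precharges=0
Acc 2: bank0 row1 -> HIT
Acc 3: bank1 row4 -> MISS (open row4); precharges=0
Acc 4: bank1 row0 -> MISS (open row0); precharges=1
Acc 5: bank0 row2 -> MISS (open row2); precharges=2
Acc 6: bank0 row4 -> MISS (open row4); precharges=3
Acc 7: bank1 row4 -> MISS (open row4); precharges=4
Acc 8: bank0 row3 -> MISS (open row3); precharges=5
Acc 9: bank0 row2 -> MISS (open row2); precharges=6
Acc 10: bank0 row0 -> MISS (open row0); precharges=7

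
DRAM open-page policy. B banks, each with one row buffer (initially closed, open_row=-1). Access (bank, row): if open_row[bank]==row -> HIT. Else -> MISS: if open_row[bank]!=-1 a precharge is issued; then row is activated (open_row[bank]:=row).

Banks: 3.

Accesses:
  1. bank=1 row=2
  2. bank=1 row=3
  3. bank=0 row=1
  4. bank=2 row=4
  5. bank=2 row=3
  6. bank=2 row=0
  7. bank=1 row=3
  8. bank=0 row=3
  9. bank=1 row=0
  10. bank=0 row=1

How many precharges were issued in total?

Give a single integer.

Acc 1: bank1 row2 -> MISS (open row2); precharges=0
Acc 2: bank1 row3 -> MISS (open row3); precharges=1
Acc 3: bank0 row1 -> MISS (open row1); precharges=1
Acc 4: bank2 row4 -> MISS (open row4); precharges=1
Acc 5: bank2 row3 -> MISS (open row3); precharges=2
Acc 6: bank2 row0 -> MISS (open row0); precharges=3
Acc 7: bank1 row3 -> HIT
Acc 8: bank0 row3 -> MISS (open row3); precharges=4
Acc 9: bank1 row0 -> MISS (open row0); precharges=5
Acc 10: bank0 row1 -> MISS (open row1); precharges=6

Answer: 6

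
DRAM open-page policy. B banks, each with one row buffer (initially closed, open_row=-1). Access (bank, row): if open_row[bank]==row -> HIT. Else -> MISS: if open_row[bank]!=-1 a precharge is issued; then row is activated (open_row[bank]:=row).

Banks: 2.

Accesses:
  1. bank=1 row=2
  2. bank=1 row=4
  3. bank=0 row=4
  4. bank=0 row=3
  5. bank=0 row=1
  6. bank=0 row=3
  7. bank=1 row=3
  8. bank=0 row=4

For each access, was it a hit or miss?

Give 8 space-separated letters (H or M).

Acc 1: bank1 row2 -> MISS (open row2); precharges=0
Acc 2: bank1 row4 -> MISS (open row4); precharges=1
Acc 3: bank0 row4 -> MISS (open row4); precharges=1
Acc 4: bank0 row3 -> MISS (open row3); precharges=2
Acc 5: bank0 row1 -> MISS (open row1); precharges=3
Acc 6: bank0 row3 -> MISS (open row3); precharges=4
Acc 7: bank1 row3 -> MISS (open row3); precharges=5
Acc 8: bank0 row4 -> MISS (open row4); precharges=6

Answer: M M M M M M M M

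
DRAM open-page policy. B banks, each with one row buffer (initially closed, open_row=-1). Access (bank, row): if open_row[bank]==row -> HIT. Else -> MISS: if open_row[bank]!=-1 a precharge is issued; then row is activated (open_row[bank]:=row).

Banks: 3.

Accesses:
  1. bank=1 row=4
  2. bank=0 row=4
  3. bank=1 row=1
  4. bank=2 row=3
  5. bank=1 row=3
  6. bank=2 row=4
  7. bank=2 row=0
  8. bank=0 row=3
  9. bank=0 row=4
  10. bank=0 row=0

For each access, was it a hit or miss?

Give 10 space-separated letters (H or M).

Answer: M M M M M M M M M M

Derivation:
Acc 1: bank1 row4 -> MISS (open row4); precharges=0
Acc 2: bank0 row4 -> MISS (open row4); precharges=0
Acc 3: bank1 row1 -> MISS (open row1); precharges=1
Acc 4: bank2 row3 -> MISS (open row3); precharges=1
Acc 5: bank1 row3 -> MISS (open row3); precharges=2
Acc 6: bank2 row4 -> MISS (open row4); precharges=3
Acc 7: bank2 row0 -> MISS (open row0); precharges=4
Acc 8: bank0 row3 -> MISS (open row3); precharges=5
Acc 9: bank0 row4 -> MISS (open row4); precharges=6
Acc 10: bank0 row0 -> MISS (open row0); precharges=7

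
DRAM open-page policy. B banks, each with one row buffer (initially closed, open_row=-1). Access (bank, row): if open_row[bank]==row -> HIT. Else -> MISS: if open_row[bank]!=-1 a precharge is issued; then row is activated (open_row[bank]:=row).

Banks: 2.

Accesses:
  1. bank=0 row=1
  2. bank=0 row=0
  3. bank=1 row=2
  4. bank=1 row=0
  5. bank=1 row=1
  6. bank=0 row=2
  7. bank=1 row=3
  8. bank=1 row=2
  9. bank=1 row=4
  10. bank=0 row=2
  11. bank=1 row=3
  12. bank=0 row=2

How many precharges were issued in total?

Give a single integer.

Acc 1: bank0 row1 -> MISS (open row1); precharges=0
Acc 2: bank0 row0 -> MISS (open row0); precharges=1
Acc 3: bank1 row2 -> MISS (open row2); precharges=1
Acc 4: bank1 row0 -> MISS (open row0); precharges=2
Acc 5: bank1 row1 -> MISS (open row1); precharges=3
Acc 6: bank0 row2 -> MISS (open row2); precharges=4
Acc 7: bank1 row3 -> MISS (open row3); precharges=5
Acc 8: bank1 row2 -> MISS (open row2); precharges=6
Acc 9: bank1 row4 -> MISS (open row4); precharges=7
Acc 10: bank0 row2 -> HIT
Acc 11: bank1 row3 -> MISS (open row3); precharges=8
Acc 12: bank0 row2 -> HIT

Answer: 8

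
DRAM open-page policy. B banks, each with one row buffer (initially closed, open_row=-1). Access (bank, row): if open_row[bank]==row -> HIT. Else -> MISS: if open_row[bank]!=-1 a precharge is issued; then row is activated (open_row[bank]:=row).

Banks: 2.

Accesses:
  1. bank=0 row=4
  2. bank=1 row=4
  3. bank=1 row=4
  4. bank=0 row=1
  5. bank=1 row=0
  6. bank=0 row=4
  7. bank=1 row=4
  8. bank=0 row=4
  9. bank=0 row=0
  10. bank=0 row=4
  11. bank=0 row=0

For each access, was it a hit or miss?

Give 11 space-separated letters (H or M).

Answer: M M H M M M M H M M M

Derivation:
Acc 1: bank0 row4 -> MISS (open row4); precharges=0
Acc 2: bank1 row4 -> MISS (open row4); precharges=0
Acc 3: bank1 row4 -> HIT
Acc 4: bank0 row1 -> MISS (open row1); precharges=1
Acc 5: bank1 row0 -> MISS (open row0); precharges=2
Acc 6: bank0 row4 -> MISS (open row4); precharges=3
Acc 7: bank1 row4 -> MISS (open row4); precharges=4
Acc 8: bank0 row4 -> HIT
Acc 9: bank0 row0 -> MISS (open row0); precharges=5
Acc 10: bank0 row4 -> MISS (open row4); precharges=6
Acc 11: bank0 row0 -> MISS (open row0); precharges=7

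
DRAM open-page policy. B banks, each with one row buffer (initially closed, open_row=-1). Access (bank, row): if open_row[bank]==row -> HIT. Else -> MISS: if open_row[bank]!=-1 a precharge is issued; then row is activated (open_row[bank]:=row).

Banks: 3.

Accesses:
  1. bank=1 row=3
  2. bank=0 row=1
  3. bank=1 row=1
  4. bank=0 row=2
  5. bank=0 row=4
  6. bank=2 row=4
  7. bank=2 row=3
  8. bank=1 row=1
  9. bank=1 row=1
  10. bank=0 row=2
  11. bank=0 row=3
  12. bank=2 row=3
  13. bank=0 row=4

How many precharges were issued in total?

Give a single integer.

Answer: 7

Derivation:
Acc 1: bank1 row3 -> MISS (open row3); precharges=0
Acc 2: bank0 row1 -> MISS (open row1); precharges=0
Acc 3: bank1 row1 -> MISS (open row1); precharges=1
Acc 4: bank0 row2 -> MISS (open row2); precharges=2
Acc 5: bank0 row4 -> MISS (open row4); precharges=3
Acc 6: bank2 row4 -> MISS (open row4); precharges=3
Acc 7: bank2 row3 -> MISS (open row3); precharges=4
Acc 8: bank1 row1 -> HIT
Acc 9: bank1 row1 -> HIT
Acc 10: bank0 row2 -> MISS (open row2); precharges=5
Acc 11: bank0 row3 -> MISS (open row3); precharges=6
Acc 12: bank2 row3 -> HIT
Acc 13: bank0 row4 -> MISS (open row4); precharges=7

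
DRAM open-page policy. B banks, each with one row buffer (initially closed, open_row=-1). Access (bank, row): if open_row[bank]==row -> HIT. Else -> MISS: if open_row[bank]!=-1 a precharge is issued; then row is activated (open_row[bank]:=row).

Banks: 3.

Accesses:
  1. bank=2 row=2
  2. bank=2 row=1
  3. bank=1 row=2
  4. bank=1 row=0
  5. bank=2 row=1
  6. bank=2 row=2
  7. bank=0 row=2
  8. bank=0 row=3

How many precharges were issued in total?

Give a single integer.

Answer: 4

Derivation:
Acc 1: bank2 row2 -> MISS (open row2); precharges=0
Acc 2: bank2 row1 -> MISS (open row1); precharges=1
Acc 3: bank1 row2 -> MISS (open row2); precharges=1
Acc 4: bank1 row0 -> MISS (open row0); precharges=2
Acc 5: bank2 row1 -> HIT
Acc 6: bank2 row2 -> MISS (open row2); precharges=3
Acc 7: bank0 row2 -> MISS (open row2); precharges=3
Acc 8: bank0 row3 -> MISS (open row3); precharges=4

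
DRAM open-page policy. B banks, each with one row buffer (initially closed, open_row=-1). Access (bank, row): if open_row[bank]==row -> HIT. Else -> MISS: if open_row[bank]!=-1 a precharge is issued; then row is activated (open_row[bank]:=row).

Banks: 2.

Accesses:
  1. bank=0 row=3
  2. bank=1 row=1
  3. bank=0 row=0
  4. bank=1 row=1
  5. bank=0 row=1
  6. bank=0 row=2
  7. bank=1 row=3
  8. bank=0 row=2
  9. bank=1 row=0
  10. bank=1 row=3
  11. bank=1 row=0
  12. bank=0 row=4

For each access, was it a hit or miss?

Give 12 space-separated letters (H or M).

Acc 1: bank0 row3 -> MISS (open row3); precharges=0
Acc 2: bank1 row1 -> MISS (open row1); precharges=0
Acc 3: bank0 row0 -> MISS (open row0); precharges=1
Acc 4: bank1 row1 -> HIT
Acc 5: bank0 row1 -> MISS (open row1); precharges=2
Acc 6: bank0 row2 -> MISS (open row2); precharges=3
Acc 7: bank1 row3 -> MISS (open row3); precharges=4
Acc 8: bank0 row2 -> HIT
Acc 9: bank1 row0 -> MISS (open row0); precharges=5
Acc 10: bank1 row3 -> MISS (open row3); precharges=6
Acc 11: bank1 row0 -> MISS (open row0); precharges=7
Acc 12: bank0 row4 -> MISS (open row4); precharges=8

Answer: M M M H M M M H M M M M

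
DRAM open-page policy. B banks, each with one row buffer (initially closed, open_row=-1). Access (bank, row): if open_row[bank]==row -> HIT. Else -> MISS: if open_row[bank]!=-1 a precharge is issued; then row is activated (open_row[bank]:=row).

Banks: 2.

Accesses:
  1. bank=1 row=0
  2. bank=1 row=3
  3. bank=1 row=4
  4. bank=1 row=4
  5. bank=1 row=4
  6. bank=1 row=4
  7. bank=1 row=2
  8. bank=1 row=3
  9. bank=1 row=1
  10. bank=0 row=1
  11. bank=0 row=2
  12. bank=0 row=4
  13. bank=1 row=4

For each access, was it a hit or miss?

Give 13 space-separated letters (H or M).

Acc 1: bank1 row0 -> MISS (open row0); precharges=0
Acc 2: bank1 row3 -> MISS (open row3); precharges=1
Acc 3: bank1 row4 -> MISS (open row4); precharges=2
Acc 4: bank1 row4 -> HIT
Acc 5: bank1 row4 -> HIT
Acc 6: bank1 row4 -> HIT
Acc 7: bank1 row2 -> MISS (open row2); precharges=3
Acc 8: bank1 row3 -> MISS (open row3); precharges=4
Acc 9: bank1 row1 -> MISS (open row1); precharges=5
Acc 10: bank0 row1 -> MISS (open row1); precharges=5
Acc 11: bank0 row2 -> MISS (open row2); precharges=6
Acc 12: bank0 row4 -> MISS (open row4); precharges=7
Acc 13: bank1 row4 -> MISS (open row4); precharges=8

Answer: M M M H H H M M M M M M M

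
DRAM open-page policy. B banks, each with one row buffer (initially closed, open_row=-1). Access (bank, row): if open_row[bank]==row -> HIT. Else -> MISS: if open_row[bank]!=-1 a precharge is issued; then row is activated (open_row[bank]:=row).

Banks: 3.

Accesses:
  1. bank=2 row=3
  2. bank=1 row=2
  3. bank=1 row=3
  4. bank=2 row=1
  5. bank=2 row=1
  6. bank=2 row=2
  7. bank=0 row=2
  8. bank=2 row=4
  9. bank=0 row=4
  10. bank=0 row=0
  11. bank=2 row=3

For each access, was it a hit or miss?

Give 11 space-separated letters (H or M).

Answer: M M M M H M M M M M M

Derivation:
Acc 1: bank2 row3 -> MISS (open row3); precharges=0
Acc 2: bank1 row2 -> MISS (open row2); precharges=0
Acc 3: bank1 row3 -> MISS (open row3); precharges=1
Acc 4: bank2 row1 -> MISS (open row1); precharges=2
Acc 5: bank2 row1 -> HIT
Acc 6: bank2 row2 -> MISS (open row2); precharges=3
Acc 7: bank0 row2 -> MISS (open row2); precharges=3
Acc 8: bank2 row4 -> MISS (open row4); precharges=4
Acc 9: bank0 row4 -> MISS (open row4); precharges=5
Acc 10: bank0 row0 -> MISS (open row0); precharges=6
Acc 11: bank2 row3 -> MISS (open row3); precharges=7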